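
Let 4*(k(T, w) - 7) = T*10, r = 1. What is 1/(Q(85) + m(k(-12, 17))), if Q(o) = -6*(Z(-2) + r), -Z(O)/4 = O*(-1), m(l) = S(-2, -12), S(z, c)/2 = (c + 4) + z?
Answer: 1/22 ≈ 0.045455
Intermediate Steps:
k(T, w) = 7 + 5*T/2 (k(T, w) = 7 + (T*10)/4 = 7 + (10*T)/4 = 7 + 5*T/2)
S(z, c) = 8 + 2*c + 2*z (S(z, c) = 2*((c + 4) + z) = 2*((4 + c) + z) = 2*(4 + c + z) = 8 + 2*c + 2*z)
m(l) = -20 (m(l) = 8 + 2*(-12) + 2*(-2) = 8 - 24 - 4 = -20)
Z(O) = 4*O (Z(O) = -4*O*(-1) = -(-4)*O = 4*O)
Q(o) = 42 (Q(o) = -6*(4*(-2) + 1) = -6*(-8 + 1) = -6*(-7) = 42)
1/(Q(85) + m(k(-12, 17))) = 1/(42 - 20) = 1/22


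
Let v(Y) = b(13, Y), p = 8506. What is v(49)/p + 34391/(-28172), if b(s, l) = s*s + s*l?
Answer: -134911607/119815516 ≈ -1.1260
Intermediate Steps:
b(s, l) = s² + l*s
v(Y) = 169 + 13*Y (v(Y) = 13*(Y + 13) = 13*(13 + Y) = 169 + 13*Y)
v(49)/p + 34391/(-28172) = (169 + 13*49)/8506 + 34391/(-28172) = (169 + 637)*(1/8506) + 34391*(-1/28172) = 806*(1/8506) - 34391/28172 = 403/4253 - 34391/28172 = -134911607/119815516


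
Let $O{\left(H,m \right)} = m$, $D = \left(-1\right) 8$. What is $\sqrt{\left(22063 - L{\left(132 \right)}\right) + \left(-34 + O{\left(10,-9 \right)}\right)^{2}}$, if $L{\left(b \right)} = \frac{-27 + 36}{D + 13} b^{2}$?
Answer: $\frac{2 i \sqrt{46570}}{5} \approx 86.32 i$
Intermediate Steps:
$D = -8$
$L{\left(b \right)} = \frac{9 b^{2}}{5}$ ($L{\left(b \right)} = \frac{-27 + 36}{-8 + 13} b^{2} = \frac{9}{5} b^{2} = 9 \cdot \frac{1}{5} b^{2} = \frac{9 b^{2}}{5}$)
$\sqrt{\left(22063 - L{\left(132 \right)}\right) + \left(-34 + O{\left(10,-9 \right)}\right)^{2}} = \sqrt{\left(22063 - \frac{9 \cdot 132^{2}}{5}\right) + \left(-34 - 9\right)^{2}} = \sqrt{\left(22063 - \frac{9}{5} \cdot 17424\right) + \left(-43\right)^{2}} = \sqrt{\left(22063 - \frac{156816}{5}\right) + 1849} = \sqrt{- \frac{46501}{5} + 1849} = \sqrt{- \frac{37256}{5}} = \frac{2 i \sqrt{46570}}{5}$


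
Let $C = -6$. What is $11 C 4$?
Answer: $-264$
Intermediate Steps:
$11 C 4 = 11 \left(-6\right) 4 = \left(-66\right) 4 = -264$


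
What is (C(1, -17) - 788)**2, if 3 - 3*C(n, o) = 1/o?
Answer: 1610898496/2601 ≈ 6.1934e+5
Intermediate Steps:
C(n, o) = 1 - 1/(3*o)
(C(1, -17) - 788)**2 = ((-1/3 - 17)/(-17) - 788)**2 = (-1/17*(-52/3) - 788)**2 = (52/51 - 788)**2 = (-40136/51)**2 = 1610898496/2601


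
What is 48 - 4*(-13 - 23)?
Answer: 192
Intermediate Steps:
48 - 4*(-13 - 23) = 48 - 4*(-36) = 48 + 144 = 192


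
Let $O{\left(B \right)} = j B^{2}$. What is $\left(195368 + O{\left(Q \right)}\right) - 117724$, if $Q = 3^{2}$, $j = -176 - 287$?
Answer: $40141$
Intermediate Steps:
$j = -463$ ($j = -176 - 287 = -463$)
$Q = 9$
$O{\left(B \right)} = - 463 B^{2}$
$\left(195368 + O{\left(Q \right)}\right) - 117724 = \left(195368 - 463 \cdot 9^{2}\right) - 117724 = \left(195368 - 37503\right) - 117724 = 157865 - 117724 = 40141$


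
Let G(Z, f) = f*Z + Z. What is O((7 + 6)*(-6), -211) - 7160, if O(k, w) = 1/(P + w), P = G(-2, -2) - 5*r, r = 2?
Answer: -1568041/219 ≈ -7160.0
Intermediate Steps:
G(Z, f) = Z + Z*f (G(Z, f) = Z*f + Z = Z + Z*f)
P = -8 (P = -2*(1 - 2) - 5*2 = -2*(-1) - 10 = 2 - 10 = -8)
O(k, w) = 1/(-8 + w)
O((7 + 6)*(-6), -211) - 7160 = 1/(-8 - 211) - 7160 = 1/(-219) - 7160 = -1/219 - 7160 = -1568041/219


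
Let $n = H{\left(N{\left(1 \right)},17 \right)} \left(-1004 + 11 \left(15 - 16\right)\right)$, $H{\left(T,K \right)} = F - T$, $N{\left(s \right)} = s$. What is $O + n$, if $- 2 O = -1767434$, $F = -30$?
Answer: $915182$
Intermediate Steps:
$H{\left(T,K \right)} = -30 - T$
$O = 883717$ ($O = \left(- \frac{1}{2}\right) \left(-1767434\right) = 883717$)
$n = 31465$ ($n = \left(-30 - 1\right) \left(-1004 + 11 \left(15 - 16\right)\right) = \left(-30 - 1\right) \left(-1004 + 11 \left(-1\right)\right) = - 31 \left(-1004 - 11\right) = \left(-31\right) \left(-1015\right) = 31465$)
$O + n = 883717 + 31465 = 915182$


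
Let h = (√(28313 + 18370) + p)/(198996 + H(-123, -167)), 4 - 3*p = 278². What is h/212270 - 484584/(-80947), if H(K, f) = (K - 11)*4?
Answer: 8366442039532/1397566681835 + 3*√5187/42127104200 ≈ 5.9864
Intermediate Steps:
H(K, f) = -44 + 4*K (H(K, f) = (-11 + K)*4 = -44 + 4*K)
p = -25760 (p = 4/3 - ⅓*278² = 4/3 - ⅓*77284 = 4/3 - 77284/3 = -25760)
h = -1288/9923 + 3*√5187/198460 (h = (√(28313 + 18370) - 25760)/(198996 + (-44 + 4*(-123))) = (√46683 - 25760)/(198996 + (-44 - 492)) = (3*√5187 - 25760)/(198996 - 536) = (-25760 + 3*√5187)/198460 = (-25760 + 3*√5187)*(1/198460) = -1288/9923 + 3*√5187/198460 ≈ -0.12871)
h/212270 - 484584/(-80947) = (-1288/9923 + 3*√5187/198460)/212270 - 484584/(-80947) = (-1288/9923 + 3*√5187/198460)*(1/212270) - 484584*(-1/80947) = (-644/1053177605 + 3*√5187/42127104200) + 7944/1327 = 8366442039532/1397566681835 + 3*√5187/42127104200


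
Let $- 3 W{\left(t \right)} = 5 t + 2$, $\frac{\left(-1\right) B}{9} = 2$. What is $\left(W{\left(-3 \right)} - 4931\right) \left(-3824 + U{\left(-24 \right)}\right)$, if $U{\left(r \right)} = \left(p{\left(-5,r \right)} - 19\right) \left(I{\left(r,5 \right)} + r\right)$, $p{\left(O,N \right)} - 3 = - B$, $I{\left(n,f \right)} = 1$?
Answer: $19066200$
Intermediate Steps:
$B = -18$ ($B = \left(-9\right) 2 = -18$)
$p{\left(O,N \right)} = 21$ ($p{\left(O,N \right)} = 3 - -18 = 3 + 18 = 21$)
$W{\left(t \right)} = - \frac{2}{3} - \frac{5 t}{3}$ ($W{\left(t \right)} = - \frac{5 t + 2}{3} = - \frac{2 + 5 t}{3} = - \frac{2}{3} - \frac{5 t}{3}$)
$U{\left(r \right)} = 2 + 2 r$ ($U{\left(r \right)} = \left(21 - 19\right) \left(1 + r\right) = 2 \left(1 + r\right) = 2 + 2 r$)
$\left(W{\left(-3 \right)} - 4931\right) \left(-3824 + U{\left(-24 \right)}\right) = \left(\left(- \frac{2}{3} - -5\right) - 4931\right) \left(-3824 + \left(2 + 2 \left(-24\right)\right)\right) = \left(\left(- \frac{2}{3} + 5\right) - 4931\right) \left(-3824 + \left(2 - 48\right)\right) = \left(\frac{13}{3} - 4931\right) \left(-3824 - 46\right) = \left(- \frac{14780}{3}\right) \left(-3870\right) = 19066200$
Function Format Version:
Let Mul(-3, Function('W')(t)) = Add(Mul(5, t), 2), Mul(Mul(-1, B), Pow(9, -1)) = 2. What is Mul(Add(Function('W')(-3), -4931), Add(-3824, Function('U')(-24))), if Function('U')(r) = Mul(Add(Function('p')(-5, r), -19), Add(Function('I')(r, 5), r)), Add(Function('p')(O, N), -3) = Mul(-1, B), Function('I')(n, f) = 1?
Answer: 19066200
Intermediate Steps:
B = -18 (B = Mul(-9, 2) = -18)
Function('p')(O, N) = 21 (Function('p')(O, N) = Add(3, Mul(-1, -18)) = Add(3, 18) = 21)
Function('W')(t) = Add(Rational(-2, 3), Mul(Rational(-5, 3), t)) (Function('W')(t) = Mul(Rational(-1, 3), Add(Mul(5, t), 2)) = Mul(Rational(-1, 3), Add(2, Mul(5, t))) = Add(Rational(-2, 3), Mul(Rational(-5, 3), t)))
Function('U')(r) = Add(2, Mul(2, r)) (Function('U')(r) = Mul(Add(21, -19), Add(1, r)) = Mul(2, Add(1, r)) = Add(2, Mul(2, r)))
Mul(Add(Function('W')(-3), -4931), Add(-3824, Function('U')(-24))) = Mul(Add(Add(Rational(-2, 3), Mul(Rational(-5, 3), -3)), -4931), Add(-3824, Add(2, Mul(2, -24)))) = Mul(Add(Add(Rational(-2, 3), 5), -4931), Add(-3824, Add(2, -48))) = Mul(Add(Rational(13, 3), -4931), Add(-3824, -46)) = Mul(Rational(-14780, 3), -3870) = 19066200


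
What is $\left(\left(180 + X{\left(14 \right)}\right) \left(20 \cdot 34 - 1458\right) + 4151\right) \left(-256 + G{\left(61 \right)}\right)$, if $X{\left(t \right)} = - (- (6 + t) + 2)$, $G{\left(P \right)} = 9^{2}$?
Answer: $26231275$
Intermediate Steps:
$G{\left(P \right)} = 81$
$X{\left(t \right)} = 4 + t$ ($X{\left(t \right)} = - (\left(-6 - t\right) + 2) = - (-4 - t) = 4 + t$)
$\left(\left(180 + X{\left(14 \right)}\right) \left(20 \cdot 34 - 1458\right) + 4151\right) \left(-256 + G{\left(61 \right)}\right) = \left(\left(180 + \left(4 + 14\right)\right) \left(20 \cdot 34 - 1458\right) + 4151\right) \left(-256 + 81\right) = \left(\left(180 + 18\right) \left(680 - 1458\right) + 4151\right) \left(-175\right) = \left(198 \left(-778\right) + 4151\right) \left(-175\right) = \left(-154044 + 4151\right) \left(-175\right) = \left(-149893\right) \left(-175\right) = 26231275$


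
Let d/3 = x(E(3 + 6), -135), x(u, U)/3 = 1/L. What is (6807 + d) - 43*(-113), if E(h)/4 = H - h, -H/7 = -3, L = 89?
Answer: 1038283/89 ≈ 11666.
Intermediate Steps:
H = 21 (H = -7*(-3) = 21)
E(h) = 84 - 4*h (E(h) = 4*(21 - h) = 84 - 4*h)
x(u, U) = 3/89
d = 9/89 (d = 3*(3/89) = 9/89 ≈ 0.10112)
(6807 + d) - 43*(-113) = (6807 + 9/89) - 43*(-113) = 605832/89 + 4859 = 1038283/89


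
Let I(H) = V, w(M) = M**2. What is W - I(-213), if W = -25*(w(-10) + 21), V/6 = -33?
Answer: -2827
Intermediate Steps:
V = -198 (V = 6*(-33) = -198)
I(H) = -198
W = -3025 (W = -25*((-10)**2 + 21) = -25*(100 + 21) = -25*121 = -3025)
W - I(-213) = -3025 - 1*(-198) = -3025 + 198 = -2827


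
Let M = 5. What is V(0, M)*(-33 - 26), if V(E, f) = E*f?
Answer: 0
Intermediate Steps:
V(0, M)*(-33 - 26) = (0*5)*(-33 - 26) = 0*(-59) = 0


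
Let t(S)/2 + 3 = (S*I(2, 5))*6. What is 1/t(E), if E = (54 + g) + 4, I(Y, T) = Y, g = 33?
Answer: 1/2178 ≈ 0.00045914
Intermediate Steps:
E = 91 (E = (54 + 33) + 4 = 87 + 4 = 91)
t(S) = -6 + 24*S (t(S) = -6 + 2*((S*2)*6) = -6 + 2*((2*S)*6) = -6 + 2*(12*S) = -6 + 24*S)
1/t(E) = 1/(-6 + 24*91) = 1/(-6 + 2184) = 1/2178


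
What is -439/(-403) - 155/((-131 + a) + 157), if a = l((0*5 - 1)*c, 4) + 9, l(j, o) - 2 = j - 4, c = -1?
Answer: -47539/13702 ≈ -3.4695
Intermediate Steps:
l(j, o) = -2 + j (l(j, o) = 2 + (j - 4) = 2 + (-4 + j) = -2 + j)
a = 8 (a = (-2 + (0*5 - 1)*(-1)) + 9 = (-2 + (0 - 1)*(-1)) + 9 = (-2 - 1*(-1)) + 9 = (-2 + 1) + 9 = -1 + 9 = 8)
-439/(-403) - 155/((-131 + a) + 157) = -439/(-403) - 155/((-131 + 8) + 157) = -439*(-1/403) - 155/(-123 + 157) = 439/403 - 155/34 = -47539/13702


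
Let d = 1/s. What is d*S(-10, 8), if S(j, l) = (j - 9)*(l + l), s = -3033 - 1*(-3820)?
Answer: -304/787 ≈ -0.38628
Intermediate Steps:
s = 787 (s = -3033 + 3820 = 787)
d = 1/787 ≈ 0.0012706
S(j, l) = 2*l*(-9 + j) (S(j, l) = (-9 + j)*(2*l) = 2*l*(-9 + j))
d*S(-10, 8) = (2*8*(-9 - 10))/787 = (2*8*(-19))/787 = (1/787)*(-304) = -304/787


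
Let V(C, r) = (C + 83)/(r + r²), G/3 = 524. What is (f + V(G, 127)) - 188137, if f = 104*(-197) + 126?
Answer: -3389358089/16256 ≈ -2.0850e+5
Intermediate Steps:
G = 1572 (G = 3*524 = 1572)
V(C, r) = (83 + C)/(r + r²)
f = -20362 (f = -20488 + 126 = -20362)
(f + V(G, 127)) - 188137 = (-20362 + (83 + 1572)/(127*(1 + 127))) - 188137 = (-20362 + (1/127)*1655/128) - 188137 = (-20362 + (1/127)*(1/128)*1655) - 188137 = (-20362 + 1655/16256) - 188137 = -331003017/16256 - 188137 = -3389358089/16256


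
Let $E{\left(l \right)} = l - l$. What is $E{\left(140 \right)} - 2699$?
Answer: $-2699$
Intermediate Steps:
$E{\left(l \right)} = 0$
$E{\left(140 \right)} - 2699 = 0 - 2699 = -2699$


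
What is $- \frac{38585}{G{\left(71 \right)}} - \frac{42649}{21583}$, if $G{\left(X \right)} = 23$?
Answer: $- \frac{833760982}{496409} \approx -1679.6$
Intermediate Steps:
$- \frac{38585}{G{\left(71 \right)}} - \frac{42649}{21583} = - \frac{38585}{23} - \frac{42649}{21583} = - \frac{833760982}{496409}$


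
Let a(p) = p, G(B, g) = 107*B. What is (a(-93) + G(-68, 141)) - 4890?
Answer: -12259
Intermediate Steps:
(a(-93) + G(-68, 141)) - 4890 = (-93 + 107*(-68)) - 4890 = (-93 - 7276) - 4890 = -7369 - 4890 = -12259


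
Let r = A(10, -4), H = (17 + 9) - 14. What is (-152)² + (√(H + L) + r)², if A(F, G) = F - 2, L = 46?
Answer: 23226 + 16*√58 ≈ 23348.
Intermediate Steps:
H = 12 (H = 26 - 14 = 12)
A(F, G) = -2 + F
r = 8 (r = -2 + 10 = 8)
(-152)² + (√(H + L) + r)² = (-152)² + (√(12 + 46) + 8)² = 23104 + (√58 + 8)² = 23104 + (8 + √58)²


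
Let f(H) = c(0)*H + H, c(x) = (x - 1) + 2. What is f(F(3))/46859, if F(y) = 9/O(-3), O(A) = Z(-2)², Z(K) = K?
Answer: 9/93718 ≈ 9.6033e-5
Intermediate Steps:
c(x) = 1 + x (c(x) = (-1 + x) + 2 = 1 + x)
O(A) = 4 (O(A) = (-2)² = 4)
F(y) = 9/4
f(H) = 2*H (f(H) = (1 + 0)*H + H = 1*H + H = H + H = 2*H)
f(F(3))/46859 = (2*(9/4))/46859 = (9/2)*(1/46859) = 9/93718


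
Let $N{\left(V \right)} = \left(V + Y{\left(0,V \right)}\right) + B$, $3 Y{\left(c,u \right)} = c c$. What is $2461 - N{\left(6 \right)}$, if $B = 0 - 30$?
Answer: $2485$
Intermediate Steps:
$Y{\left(c,u \right)} = \frac{c^{2}}{3}$ ($Y{\left(c,u \right)} = \frac{c c}{3} = \frac{c^{2}}{3}$)
$B = -30$ ($B = 0 - 30 = -30$)
$N{\left(V \right)} = -30 + V$ ($N{\left(V \right)} = \left(V + \frac{0^{2}}{3}\right) - 30 = \left(V + \frac{1}{3} \cdot 0\right) - 30 = \left(V + 0\right) - 30 = V - 30 = -30 + V$)
$2461 - N{\left(6 \right)} = 2461 - \left(-30 + 6\right) = 2461 - -24 = 2461 + 24 = 2485$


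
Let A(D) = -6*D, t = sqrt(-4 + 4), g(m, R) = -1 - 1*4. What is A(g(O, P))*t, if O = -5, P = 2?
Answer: 0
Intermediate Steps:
g(m, R) = -5 (g(m, R) = -1 - 4 = -5)
t = 0 (t = sqrt(0) = 0)
A(g(O, P))*t = -6*(-5)*0 = 30*0 = 0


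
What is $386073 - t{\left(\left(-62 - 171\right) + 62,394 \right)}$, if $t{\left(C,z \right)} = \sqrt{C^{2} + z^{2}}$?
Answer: $386073 - \sqrt{184477} \approx 3.8564 \cdot 10^{5}$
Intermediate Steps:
$386073 - t{\left(\left(-62 - 171\right) + 62,394 \right)} = 386073 - \sqrt{\left(\left(-62 - 171\right) + 62\right)^{2} + 394^{2}} = 386073 - \sqrt{\left(-233 + 62\right)^{2} + 155236} = 386073 - \sqrt{\left(-171\right)^{2} + 155236} = 386073 - \sqrt{29241 + 155236} = 386073 - \sqrt{184477}$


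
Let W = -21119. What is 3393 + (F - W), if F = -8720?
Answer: 15792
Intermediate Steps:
3393 + (F - W) = 3393 + (-8720 - 1*(-21119)) = 3393 + (-8720 + 21119) = 3393 + 12399 = 15792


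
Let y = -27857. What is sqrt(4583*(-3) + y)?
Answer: I*sqrt(41606) ≈ 203.98*I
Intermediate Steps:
sqrt(4583*(-3) + y) = sqrt(4583*(-3) - 27857) = sqrt(-13749 - 27857) = sqrt(-41606) = I*sqrt(41606)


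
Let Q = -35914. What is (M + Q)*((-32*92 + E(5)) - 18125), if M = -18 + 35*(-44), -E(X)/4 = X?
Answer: 790247008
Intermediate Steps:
E(X) = -4*X
M = -1558 (M = -18 - 1540 = -1558)
(M + Q)*((-32*92 + E(5)) - 18125) = (-1558 - 35914)*((-32*92 - 4*5) - 18125) = -37472*((-2944 - 20) - 18125) = -37472*(-2964 - 18125) = -37472*(-21089) = 790247008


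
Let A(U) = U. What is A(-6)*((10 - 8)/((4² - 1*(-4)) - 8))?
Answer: -1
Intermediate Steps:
A(-6)*((10 - 8)/((4² - 1*(-4)) - 8)) = -6*(10 - 8)/((4² - 1*(-4)) - 8) = -12/((16 + 4) - 8) = -12/(20 - 8) = -12/12 = -6*⅙ = -1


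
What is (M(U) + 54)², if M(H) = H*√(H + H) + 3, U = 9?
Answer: 4707 + 3078*√2 ≈ 9060.0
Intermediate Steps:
M(H) = 3 + √2*H^(3/2) (M(H) = H*√(2*H) + 3 = H*(√2*√H) + 3 = √2*H^(3/2) + 3 = 3 + √2*H^(3/2))
(M(U) + 54)² = ((3 + √2*9^(3/2)) + 54)² = ((3 + √2*27) + 54)² = ((3 + 27*√2) + 54)² = (57 + 27*√2)²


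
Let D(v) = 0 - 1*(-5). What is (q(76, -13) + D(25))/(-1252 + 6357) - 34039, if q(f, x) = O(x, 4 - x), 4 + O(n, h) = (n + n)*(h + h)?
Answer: -173769978/5105 ≈ -34039.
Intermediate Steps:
D(v) = 5 (D(v) = 0 + 5 = 5)
O(n, h) = -4 + 4*h*n (O(n, h) = -4 + (n + n)*(h + h) = -4 + (2*n)*(2*h) = -4 + 4*h*n)
q(f, x) = -4 + 4*x*(4 - x) (q(f, x) = -4 + 4*(4 - x)*x = -4 + 4*x*(4 - x))
(q(76, -13) + D(25))/(-1252 + 6357) - 34039 = ((-4 - 4*(-13)*(-4 - 13)) + 5)/(-1252 + 6357) - 34039 = ((-4 - 4*(-13)*(-17)) + 5)/5105 - 34039 = ((-4 - 884) + 5)*(1/5105) - 34039 = (-888 + 5)*(1/5105) - 34039 = -883*1/5105 - 34039 = -883/5105 - 34039 = -173769978/5105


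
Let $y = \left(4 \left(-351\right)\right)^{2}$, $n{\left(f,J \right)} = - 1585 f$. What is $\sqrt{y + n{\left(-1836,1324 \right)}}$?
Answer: $6 \sqrt{135591} \approx 2209.4$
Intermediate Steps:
$y = 1971216$ ($y = \left(-1404\right)^{2} = 1971216$)
$\sqrt{y + n{\left(-1836,1324 \right)}} = \sqrt{1971216 - -2910060} = \sqrt{1971216 + 2910060} = \sqrt{4881276} = 6 \sqrt{135591}$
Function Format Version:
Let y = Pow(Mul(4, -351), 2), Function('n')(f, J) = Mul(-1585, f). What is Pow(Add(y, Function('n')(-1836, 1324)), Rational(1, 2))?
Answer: Mul(6, Pow(135591, Rational(1, 2))) ≈ 2209.4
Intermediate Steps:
y = 1971216 (y = Pow(-1404, 2) = 1971216)
Pow(Add(y, Function('n')(-1836, 1324)), Rational(1, 2)) = Pow(Add(1971216, Mul(-1585, -1836)), Rational(1, 2)) = Pow(Add(1971216, 2910060), Rational(1, 2)) = Pow(4881276, Rational(1, 2)) = Mul(6, Pow(135591, Rational(1, 2)))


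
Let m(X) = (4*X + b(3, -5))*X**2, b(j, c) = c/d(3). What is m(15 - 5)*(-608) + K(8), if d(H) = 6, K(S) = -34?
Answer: -7144102/3 ≈ -2.3814e+6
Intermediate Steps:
b(j, c) = c/6
m(X) = X**2*(-5/6 + 4*X) (m(X) = (4*X + (1/6)*(-5))*X**2 = (4*X - 5/6)*X**2 = (-5/6 + 4*X)*X**2 = X**2*(-5/6 + 4*X))
m(15 - 5)*(-608) + K(8) = ((15 - 5)**2*(-5 + 24*(15 - 5))/6)*(-608) - 34 = ((1/6)*10**2*(-5 + 24*10))*(-608) - 34 = ((1/6)*100*(-5 + 240))*(-608) - 34 = ((1/6)*100*235)*(-608) - 34 = (11750/3)*(-608) - 34 = -7144000/3 - 34 = -7144102/3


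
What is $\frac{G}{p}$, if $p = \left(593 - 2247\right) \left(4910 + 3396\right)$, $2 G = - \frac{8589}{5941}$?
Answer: $\frac{8589}{163236389368} \approx 5.2617 \cdot 10^{-8}$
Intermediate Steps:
$G = - \frac{8589}{11882}$ ($G = \frac{\left(-8589\right) \frac{1}{5941}}{2} = \frac{1}{2} \left(- \frac{8589}{5941}\right) = - \frac{8589}{11882} \approx -0.72286$)
$p = -13738124$ ($p = \left(-1654\right) 8306 = -13738124$)
$\frac{G}{p} = - \frac{8589}{11882 \left(-13738124\right)} = \left(- \frac{8589}{11882}\right) \left(- \frac{1}{13738124}\right) = \frac{8589}{163236389368}$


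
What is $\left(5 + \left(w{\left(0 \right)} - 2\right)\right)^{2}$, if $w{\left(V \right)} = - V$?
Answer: $9$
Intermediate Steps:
$\left(5 + \left(w{\left(0 \right)} - 2\right)\right)^{2} = \left(5 - 2\right)^{2} = 3^{2} = 9$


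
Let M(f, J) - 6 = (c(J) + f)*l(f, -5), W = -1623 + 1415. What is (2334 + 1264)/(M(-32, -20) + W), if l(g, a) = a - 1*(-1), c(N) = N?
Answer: 1799/3 ≈ 599.67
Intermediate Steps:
l(g, a) = 1 + a (l(g, a) = a + 1 = 1 + a)
W = -208
M(f, J) = 6 - 4*J - 4*f (M(f, J) = 6 + (J + f)*(1 - 5) = 6 + (J + f)*(-4) = 6 + (-4*J - 4*f) = 6 - 4*J - 4*f)
(2334 + 1264)/(M(-32, -20) + W) = (2334 + 1264)/((6 - 4*(-20) - 4*(-32)) - 208) = 3598/((6 + 80 + 128) - 208) = 3598/(214 - 208) = 3598/6 = 3598*(1/6) = 1799/3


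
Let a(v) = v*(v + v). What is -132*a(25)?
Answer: -165000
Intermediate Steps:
a(v) = 2*v**2 (a(v) = v*(2*v) = 2*v**2)
-132*a(25) = -264*25**2 = -264*625 = -132*1250 = -165000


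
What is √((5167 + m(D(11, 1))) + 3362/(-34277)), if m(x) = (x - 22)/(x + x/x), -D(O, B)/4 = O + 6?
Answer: 3*√3028696913135579/2296559 ≈ 71.891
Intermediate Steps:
D(O, B) = -24 - 4*O (D(O, B) = -4*(O + 6) = -4*(6 + O) = -24 - 4*O)
m(x) = (-22 + x)/(1 + x) (m(x) = (-22 + x)/(x + 1) = (-22 + x)/(1 + x))
√((5167 + m(D(11, 1))) + 3362/(-34277)) = √((5167 + (-22 + (-24 - 4*11))/(1 + (-24 - 4*11))) + 3362/(-34277)) = √((5167 + (-22 + (-24 - 44))/(1 + (-24 - 44))) + 3362*(-1/34277)) = √((5167 + (-22 - 68)/(1 - 68)) - 3362/34277) = √((5167 - 90/(-67)) - 3362/34277) = √((5167 - 1/67*(-90)) - 3362/34277) = √((5167 + 90/67) - 3362/34277) = √(346279/67 - 3362/34277) = √(11869180029/2296559) = 3*√3028696913135579/2296559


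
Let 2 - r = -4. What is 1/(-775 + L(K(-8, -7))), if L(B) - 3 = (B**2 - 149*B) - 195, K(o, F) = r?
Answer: -1/1825 ≈ -0.00054795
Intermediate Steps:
r = 6 (r = 2 - 1*(-4) = 2 + 4 = 6)
K(o, F) = 6
L(B) = -192 + B**2 - 149*B (L(B) = 3 + ((B**2 - 149*B) - 195) = 3 + (-195 + B**2 - 149*B) = -192 + B**2 - 149*B)
1/(-775 + L(K(-8, -7))) = 1/(-775 + (-192 + 6**2 - 149*6)) = 1/(-775 + (-192 + 36 - 894)) = 1/(-775 - 1050) = 1/(-1825) = -1/1825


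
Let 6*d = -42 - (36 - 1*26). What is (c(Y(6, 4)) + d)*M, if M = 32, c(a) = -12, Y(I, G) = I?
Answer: -1984/3 ≈ -661.33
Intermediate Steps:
d = -26/3 (d = (-42 - (36 - 1*26))/6 = (-42 - (36 - 26))/6 = (-42 - 1*10)/6 = (-42 - 10)/6 = (⅙)*(-52) = -26/3 ≈ -8.6667)
(c(Y(6, 4)) + d)*M = (-12 - 26/3)*32 = -62/3*32 = -1984/3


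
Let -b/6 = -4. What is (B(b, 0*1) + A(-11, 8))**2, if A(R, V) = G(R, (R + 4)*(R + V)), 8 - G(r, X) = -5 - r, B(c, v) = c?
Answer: 676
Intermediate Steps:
b = 24 (b = -6*(-4) = 24)
G(r, X) = 13 + r (G(r, X) = 8 - (-5 - r) = 8 + (5 + r) = 13 + r)
A(R, V) = 13 + R
(B(b, 0*1) + A(-11, 8))**2 = (24 + (13 - 11))**2 = (24 + 2)**2 = 26**2 = 676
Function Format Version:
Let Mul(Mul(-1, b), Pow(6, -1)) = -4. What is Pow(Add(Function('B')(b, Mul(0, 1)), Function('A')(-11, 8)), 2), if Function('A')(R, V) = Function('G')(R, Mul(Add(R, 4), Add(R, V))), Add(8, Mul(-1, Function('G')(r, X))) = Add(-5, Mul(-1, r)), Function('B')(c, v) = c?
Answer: 676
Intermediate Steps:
b = 24 (b = Mul(-6, -4) = 24)
Function('G')(r, X) = Add(13, r) (Function('G')(r, X) = Add(8, Mul(-1, Add(-5, Mul(-1, r)))) = Add(8, Add(5, r)) = Add(13, r))
Function('A')(R, V) = Add(13, R)
Pow(Add(Function('B')(b, Mul(0, 1)), Function('A')(-11, 8)), 2) = Pow(Add(24, Add(13, -11)), 2) = Pow(Add(24, 2), 2) = Pow(26, 2) = 676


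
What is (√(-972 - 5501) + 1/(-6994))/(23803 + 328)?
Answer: -1/168772214 + I*√6473/24131 ≈ -5.9251e-9 + 0.0033341*I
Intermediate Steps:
(√(-972 - 5501) + 1/(-6994))/(23803 + 328) = (√(-6473) - 1/6994)/24131 = (I*√6473 - 1/6994)*(1/24131) = (-1/6994 + I*√6473)*(1/24131) = -1/168772214 + I*√6473/24131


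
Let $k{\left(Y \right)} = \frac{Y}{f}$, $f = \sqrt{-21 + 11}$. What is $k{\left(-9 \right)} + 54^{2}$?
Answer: $2916 + \frac{9 i \sqrt{10}}{10} \approx 2916.0 + 2.8461 i$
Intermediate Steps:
$f = i \sqrt{10}$ ($f = \sqrt{-10} = i \sqrt{10} \approx 3.1623 i$)
$k{\left(Y \right)} = - \frac{i Y \sqrt{10}}{10}$ ($k{\left(Y \right)} = \frac{Y}{i \sqrt{10}} = Y \left(- \frac{i \sqrt{10}}{10}\right) = - \frac{i Y \sqrt{10}}{10}$)
$k{\left(-9 \right)} + 54^{2} = \left(- \frac{1}{10}\right) i \left(-9\right) \sqrt{10} + 54^{2} = \frac{9 i \sqrt{10}}{10} + 2916 = 2916 + \frac{9 i \sqrt{10}}{10}$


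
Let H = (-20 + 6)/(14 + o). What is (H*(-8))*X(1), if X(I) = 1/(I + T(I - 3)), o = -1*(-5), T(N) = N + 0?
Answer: -112/19 ≈ -5.8947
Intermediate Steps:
T(N) = N
o = 5
X(I) = 1/(-3 + 2*I) (X(I) = 1/(I + (I - 3)) = 1/(I + (-3 + I)) = 1/(-3 + 2*I))
H = -14/19 (H = (-20 + 6)/(14 + 5) = -14/19 ≈ -0.73684)
(H*(-8))*X(1) = (-14/19*(-8))/(-3 + 2*1) = 112/(19*(-3 + 2)) = (112/19)/(-1) = (112/19)*(-1) = -112/19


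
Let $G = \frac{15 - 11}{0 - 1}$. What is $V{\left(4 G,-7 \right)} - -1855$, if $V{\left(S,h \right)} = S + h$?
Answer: $1832$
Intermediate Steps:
$G = -4$ ($G = \frac{4}{-1} = 4 \left(-1\right) = -4$)
$V{\left(4 G,-7 \right)} - -1855 = \left(4 \left(-4\right) - 7\right) - -1855 = \left(-16 - 7\right) + 1855 = -23 + 1855 = 1832$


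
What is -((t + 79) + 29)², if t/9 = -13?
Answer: -81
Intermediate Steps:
t = -117 (t = 9*(-13) = -117)
-((t + 79) + 29)² = -((-117 + 79) + 29)² = -(-38 + 29)² = -1*(-9)² = -1*81 = -81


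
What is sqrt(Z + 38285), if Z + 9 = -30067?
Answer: sqrt(8209) ≈ 90.604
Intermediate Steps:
Z = -30076 (Z = -9 - 30067 = -30076)
sqrt(Z + 38285) = sqrt(-30076 + 38285) = sqrt(8209)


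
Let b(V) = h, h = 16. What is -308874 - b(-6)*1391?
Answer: -331130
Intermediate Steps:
b(V) = 16
-308874 - b(-6)*1391 = -308874 - 16*1391 = -308874 - 1*22256 = -308874 - 22256 = -331130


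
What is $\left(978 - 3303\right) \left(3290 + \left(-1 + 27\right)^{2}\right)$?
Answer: $-9220950$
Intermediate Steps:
$\left(978 - 3303\right) \left(3290 + \left(-1 + 27\right)^{2}\right) = - 2325 \left(3290 + 26^{2}\right) = - 2325 \left(3290 + 676\right) = \left(-2325\right) 3966 = -9220950$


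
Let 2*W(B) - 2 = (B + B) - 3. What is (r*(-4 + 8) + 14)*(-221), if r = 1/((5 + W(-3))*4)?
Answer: -9724/3 ≈ -3241.3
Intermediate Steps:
W(B) = -½ + B (W(B) = 1 + ((B + B) - 3)/2 = 1 + (2*B - 3)/2 = 1 + (-3 + 2*B)/2 = 1 + (-3/2 + B) = -½ + B)
r = ⅙ (r = 1/((5 + (-½ - 3))*4) = 1/((5 - 7/2)*4) = 1/((3/2)*4) = 1/6 = ⅙ ≈ 0.16667)
(r*(-4 + 8) + 14)*(-221) = ((-4 + 8)/6 + 14)*(-221) = ((⅙)*4 + 14)*(-221) = (⅔ + 14)*(-221) = (44/3)*(-221) = -9724/3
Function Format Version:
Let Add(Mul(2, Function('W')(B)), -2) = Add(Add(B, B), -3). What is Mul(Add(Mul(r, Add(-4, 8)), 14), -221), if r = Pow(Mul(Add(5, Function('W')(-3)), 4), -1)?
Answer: Rational(-9724, 3) ≈ -3241.3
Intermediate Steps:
Function('W')(B) = Add(Rational(-1, 2), B) (Function('W')(B) = Add(1, Mul(Rational(1, 2), Add(Add(B, B), -3))) = Add(1, Mul(Rational(1, 2), Add(Mul(2, B), -3))) = Add(1, Mul(Rational(1, 2), Add(-3, Mul(2, B)))) = Add(1, Add(Rational(-3, 2), B)) = Add(Rational(-1, 2), B))
r = Rational(1, 6) (r = Pow(Mul(Add(5, Add(Rational(-1, 2), -3)), 4), -1) = Pow(Mul(Add(5, Rational(-7, 2)), 4), -1) = Pow(Mul(Rational(3, 2), 4), -1) = Pow(6, -1) = Rational(1, 6) ≈ 0.16667)
Mul(Add(Mul(r, Add(-4, 8)), 14), -221) = Mul(Add(Mul(Rational(1, 6), Add(-4, 8)), 14), -221) = Mul(Add(Mul(Rational(1, 6), 4), 14), -221) = Mul(Add(Rational(2, 3), 14), -221) = Mul(Rational(44, 3), -221) = Rational(-9724, 3)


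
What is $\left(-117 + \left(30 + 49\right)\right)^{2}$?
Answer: $1444$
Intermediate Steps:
$\left(-117 + \left(30 + 49\right)\right)^{2} = \left(-117 + 79\right)^{2} = \left(-38\right)^{2} = 1444$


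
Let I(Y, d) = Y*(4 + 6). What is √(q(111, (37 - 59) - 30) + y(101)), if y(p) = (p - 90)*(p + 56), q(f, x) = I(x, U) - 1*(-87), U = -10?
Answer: √1294 ≈ 35.972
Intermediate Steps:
I(Y, d) = 10*Y (I(Y, d) = Y*10 = 10*Y)
q(f, x) = 87 + 10*x (q(f, x) = 10*x - 1*(-87) = 10*x + 87 = 87 + 10*x)
y(p) = (-90 + p)*(56 + p)
√(q(111, (37 - 59) - 30) + y(101)) = √((87 + 10*((37 - 59) - 30)) + (-5040 + 101² - 34*101)) = √((87 + 10*(-22 - 30)) + (-5040 + 10201 - 3434)) = √((87 + 10*(-52)) + 1727) = √((87 - 520) + 1727) = √(-433 + 1727) = √1294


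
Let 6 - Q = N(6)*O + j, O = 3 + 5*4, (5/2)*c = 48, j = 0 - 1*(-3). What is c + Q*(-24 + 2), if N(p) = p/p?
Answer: 2296/5 ≈ 459.20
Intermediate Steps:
j = 3 (j = 0 + 3 = 3)
c = 96/5 (c = (⅖)*48 = 96/5 ≈ 19.200)
N(p) = 1
O = 23 (O = 3 + 20 = 23)
Q = -20 (Q = 6 - (1*23 + 3) = 6 - (23 + 3) = 6 - 1*26 = 6 - 26 = -20)
c + Q*(-24 + 2) = 96/5 - 20*(-24 + 2) = 96/5 - 20*(-22) = 96/5 + 440 = 2296/5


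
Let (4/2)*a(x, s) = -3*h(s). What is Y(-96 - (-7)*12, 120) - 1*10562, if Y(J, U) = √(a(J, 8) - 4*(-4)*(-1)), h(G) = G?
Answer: -10562 + 2*I*√7 ≈ -10562.0 + 5.2915*I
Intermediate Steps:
a(x, s) = -3*s/2 (a(x, s) = (-3*s)/2 = -3*s/2)
Y(J, U) = 2*I*√7 (Y(J, U) = √(-3/2*8 - 4*(-4)*(-1)) = √(-12 + 16*(-1)) = √(-12 - 16) = √(-28) = 2*I*√7)
Y(-96 - (-7)*12, 120) - 1*10562 = 2*I*√7 - 1*10562 = 2*I*√7 - 10562 = -10562 + 2*I*√7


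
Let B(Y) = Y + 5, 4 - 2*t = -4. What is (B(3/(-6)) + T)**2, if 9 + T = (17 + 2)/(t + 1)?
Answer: 49/100 ≈ 0.49000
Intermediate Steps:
t = 4 (t = 2 - 1/2*(-4) = 2 + 2 = 4)
B(Y) = 5 + Y
T = -26/5 (T = -9 + (17 + 2)/(4 + 1) = -9 + 19/5 = -26/5 ≈ -5.2000)
(B(3/(-6)) + T)**2 = ((5 + 3/(-6)) - 26/5)**2 = ((5 + 3*(-1/6)) - 26/5)**2 = ((5 - 1/2) - 26/5)**2 = (9/2 - 26/5)**2 = (-7/10)**2 = 49/100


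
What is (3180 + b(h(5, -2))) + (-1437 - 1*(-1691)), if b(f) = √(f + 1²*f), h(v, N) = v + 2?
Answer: 3434 + √14 ≈ 3437.7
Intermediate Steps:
h(v, N) = 2 + v
b(f) = √2*√f (b(f) = √(f + 1*f) = √(f + f) = √(2*f) = √2*√f)
(3180 + b(h(5, -2))) + (-1437 - 1*(-1691)) = (3180 + √2*√(2 + 5)) + (-1437 - 1*(-1691)) = (3180 + √2*√7) + (-1437 + 1691) = (3180 + √14) + 254 = 3434 + √14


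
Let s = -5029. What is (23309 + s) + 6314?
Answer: 24594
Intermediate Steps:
(23309 + s) + 6314 = (23309 - 5029) + 6314 = 18280 + 6314 = 24594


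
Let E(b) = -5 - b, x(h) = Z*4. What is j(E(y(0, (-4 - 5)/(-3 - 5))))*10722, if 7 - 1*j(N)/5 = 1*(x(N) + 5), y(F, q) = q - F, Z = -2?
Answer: 536100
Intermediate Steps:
x(h) = -8 (x(h) = -2*4 = -8)
j(N) = 50 (j(N) = 35 - 5*(-8 + 5) = 35 - 5*(-3) = 35 + 15 = 50)
j(E(y(0, (-4 - 5)/(-3 - 5))))*10722 = 50*10722 = 536100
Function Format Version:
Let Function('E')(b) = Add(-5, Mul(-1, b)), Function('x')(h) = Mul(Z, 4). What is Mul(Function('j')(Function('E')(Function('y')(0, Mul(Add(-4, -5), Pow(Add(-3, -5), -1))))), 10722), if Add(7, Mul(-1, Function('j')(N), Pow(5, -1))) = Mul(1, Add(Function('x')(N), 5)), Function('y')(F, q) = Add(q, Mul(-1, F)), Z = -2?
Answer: 536100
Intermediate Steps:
Function('x')(h) = -8 (Function('x')(h) = Mul(-2, 4) = -8)
Function('j')(N) = 50 (Function('j')(N) = Add(35, Mul(-5, Mul(1, Add(-8, 5)))) = Add(35, Mul(-5, Mul(1, -3))) = Add(35, Mul(-5, -3)) = Add(35, 15) = 50)
Mul(Function('j')(Function('E')(Function('y')(0, Mul(Add(-4, -5), Pow(Add(-3, -5), -1))))), 10722) = Mul(50, 10722) = 536100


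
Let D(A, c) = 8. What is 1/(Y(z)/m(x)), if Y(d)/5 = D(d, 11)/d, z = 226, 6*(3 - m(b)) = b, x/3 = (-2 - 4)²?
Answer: -339/4 ≈ -84.750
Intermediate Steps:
x = 108 (x = 3*(-2 - 4)² = 3*(-6)² = 3*36 = 108)
m(b) = 3 - b/6
Y(d) = 40/d (Y(d) = 5*(8/d) = 40/d)
1/(Y(z)/m(x)) = 1/((40/226)/(3 - ⅙*108)) = 1/((40*(1/226))/(3 - 18)) = 1/((20/113)/(-15)) = 1/((20/113)*(-1/15)) = 1/(-4/339) = -339/4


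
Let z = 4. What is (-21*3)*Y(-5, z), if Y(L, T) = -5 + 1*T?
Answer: 63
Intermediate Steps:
Y(L, T) = -5 + T
(-21*3)*Y(-5, z) = (-21*3)*(-5 + 4) = -63*(-1) = 63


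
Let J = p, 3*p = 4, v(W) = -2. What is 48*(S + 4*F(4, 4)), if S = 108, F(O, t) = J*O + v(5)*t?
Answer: 4672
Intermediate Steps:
p = 4/3 (p = (⅓)*4 = 4/3 ≈ 1.3333)
J = 4/3 ≈ 1.3333
F(O, t) = -2*t + 4*O/3 (F(O, t) = 4*O/3 - 2*t = -2*t + 4*O/3)
48*(S + 4*F(4, 4)) = 48*(108 + 4*(-2*4 + (4/3)*4)) = 48*(108 + 4*(-8 + 16/3)) = 48*(108 + 4*(-8/3)) = 48*(108 - 32/3) = 48*(292/3) = 4672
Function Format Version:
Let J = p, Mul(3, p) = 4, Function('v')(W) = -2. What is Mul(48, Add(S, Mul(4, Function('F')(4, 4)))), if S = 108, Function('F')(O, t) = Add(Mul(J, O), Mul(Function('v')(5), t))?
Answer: 4672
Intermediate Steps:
p = Rational(4, 3) (p = Mul(Rational(1, 3), 4) = Rational(4, 3) ≈ 1.3333)
J = Rational(4, 3) ≈ 1.3333
Function('F')(O, t) = Add(Mul(-2, t), Mul(Rational(4, 3), O)) (Function('F')(O, t) = Add(Mul(Rational(4, 3), O), Mul(-2, t)) = Add(Mul(-2, t), Mul(Rational(4, 3), O)))
Mul(48, Add(S, Mul(4, Function('F')(4, 4)))) = Mul(48, Add(108, Mul(4, Add(Mul(-2, 4), Mul(Rational(4, 3), 4))))) = Mul(48, Add(108, Mul(4, Add(-8, Rational(16, 3))))) = Mul(48, Add(108, Mul(4, Rational(-8, 3)))) = Mul(48, Add(108, Rational(-32, 3))) = Mul(48, Rational(292, 3)) = 4672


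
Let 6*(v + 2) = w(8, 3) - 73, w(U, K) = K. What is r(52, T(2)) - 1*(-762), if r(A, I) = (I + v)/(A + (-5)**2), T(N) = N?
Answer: 25141/33 ≈ 761.85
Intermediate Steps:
v = -41/3 (v = -2 + (3 - 73)/6 = -2 + (1/6)*(-70) = -2 - 35/3 = -41/3 ≈ -13.667)
r(A, I) = (-41/3 + I)/(25 + A) (r(A, I) = (I - 41/3)/(A + (-5)**2) = (-41/3 + I)/(A + 25) = (-41/3 + I)/(25 + A))
r(52, T(2)) - 1*(-762) = (-41/3 + 2)/(25 + 52) - 1*(-762) = -35/3/77 + 762 = (1/77)*(-35/3) + 762 = -5/33 + 762 = 25141/33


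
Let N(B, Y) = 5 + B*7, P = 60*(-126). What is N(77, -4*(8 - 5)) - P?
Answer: 8104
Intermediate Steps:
P = -7560
N(B, Y) = 5 + 7*B
N(77, -4*(8 - 5)) - P = (5 + 7*77) - 1*(-7560) = (5 + 539) + 7560 = 544 + 7560 = 8104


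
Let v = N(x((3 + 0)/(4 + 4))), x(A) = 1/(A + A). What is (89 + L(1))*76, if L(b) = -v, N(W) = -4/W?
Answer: 6992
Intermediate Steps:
x(A) = 1/(2*A)
v = -3 (v = -4*2*(3 + 0)/(4 + 4) = -4/(1/(2*((3/8)))) = -4/(1/(2*((3*(⅛))))) = -4/(1/(2*(3/8))) = -4/((½)*(8/3)) = -4/4/3 = -4*¾ = -3)
L(b) = 3 (L(b) = -1*(-3) = 3)
(89 + L(1))*76 = (89 + 3)*76 = 92*76 = 6992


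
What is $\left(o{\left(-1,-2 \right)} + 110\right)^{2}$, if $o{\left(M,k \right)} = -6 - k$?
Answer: $11236$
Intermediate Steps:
$\left(o{\left(-1,-2 \right)} + 110\right)^{2} = \left(\left(-6 - -2\right) + 110\right)^{2} = \left(\left(-6 + 2\right) + 110\right)^{2} = \left(-4 + 110\right)^{2} = 106^{2} = 11236$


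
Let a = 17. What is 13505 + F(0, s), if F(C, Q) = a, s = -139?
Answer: 13522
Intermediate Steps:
F(C, Q) = 17
13505 + F(0, s) = 13505 + 17 = 13522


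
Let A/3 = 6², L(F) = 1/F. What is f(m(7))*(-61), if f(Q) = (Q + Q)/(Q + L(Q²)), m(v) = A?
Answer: -153684864/1259713 ≈ -122.00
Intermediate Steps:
A = 108 (A = 3*6² = 3*36 = 108)
m(v) = 108
f(Q) = 2*Q/(Q + Q⁻²) (f(Q) = (Q + Q)/(Q + 1/(Q²)) = (2*Q)/(Q + Q⁻²) = 2*Q/(Q + Q⁻²))
f(m(7))*(-61) = (2*108³/(1 + 108³))*(-61) = (2*1259712/(1 + 1259712))*(-61) = (2*1259712/1259713)*(-61) = (2*1259712*(1/1259713))*(-61) = (2519424/1259713)*(-61) = -153684864/1259713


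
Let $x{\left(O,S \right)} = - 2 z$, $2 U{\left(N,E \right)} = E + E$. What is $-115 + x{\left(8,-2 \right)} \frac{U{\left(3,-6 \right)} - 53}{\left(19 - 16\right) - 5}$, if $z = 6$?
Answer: $-469$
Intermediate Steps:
$U{\left(N,E \right)} = E$ ($U{\left(N,E \right)} = \frac{E + E}{2} = \frac{2 E}{2} = E$)
$x{\left(O,S \right)} = -12$ ($x{\left(O,S \right)} = \left(-2\right) 6 = -12$)
$-115 + x{\left(8,-2 \right)} \frac{U{\left(3,-6 \right)} - 53}{\left(19 - 16\right) - 5} = -115 - 12 \frac{-6 - 53}{\left(19 - 16\right) - 5} = -115 - 12 \left(- \frac{59}{3 - 5}\right) = -115 - 12 \left(- \frac{59}{-2}\right) = -115 - 12 \left(\left(-59\right) \left(- \frac{1}{2}\right)\right) = -115 - 354 = -469$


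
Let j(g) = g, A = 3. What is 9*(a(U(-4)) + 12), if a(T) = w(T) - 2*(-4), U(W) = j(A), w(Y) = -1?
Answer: 171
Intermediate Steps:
U(W) = 3
a(T) = 7 (a(T) = -1 - 2*(-4) = -1 + 8 = 7)
9*(a(U(-4)) + 12) = 9*(7 + 12) = 9*19 = 171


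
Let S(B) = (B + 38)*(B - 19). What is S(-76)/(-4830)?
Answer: -361/483 ≈ -0.74741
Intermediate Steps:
S(B) = (-19 + B)*(38 + B) (S(B) = (38 + B)*(-19 + B) = (-19 + B)*(38 + B))
S(-76)/(-4830) = (-722 + (-76)² + 19*(-76))/(-4830) = (-722 + 5776 - 1444)*(-1/4830) = 3610*(-1/4830) = -361/483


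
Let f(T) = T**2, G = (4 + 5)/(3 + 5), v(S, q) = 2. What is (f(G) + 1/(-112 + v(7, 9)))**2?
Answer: 19562929/12390400 ≈ 1.5789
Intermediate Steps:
G = 9/8 ≈ 1.1250
(f(G) + 1/(-112 + v(7, 9)))**2 = ((9/8)**2 + 1/(-112 + 2))**2 = (81/64 + 1/(-110))**2 = (81/64 - 1/110)**2 = (4423/3520)**2 = 19562929/12390400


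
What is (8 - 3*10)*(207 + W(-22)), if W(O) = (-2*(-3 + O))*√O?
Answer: -4554 - 1100*I*√22 ≈ -4554.0 - 5159.5*I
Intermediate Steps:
W(O) = √O*(6 - 2*O) (W(O) = (6 - 2*O)*√O = √O*(6 - 2*O))
(8 - 3*10)*(207 + W(-22)) = (8 - 3*10)*(207 + 2*√(-22)*(3 - 1*(-22))) = (8 - 30)*(207 + 2*(I*√22)*(3 + 22)) = -22*(207 + 2*(I*√22)*25) = -22*(207 + 50*I*√22) = -4554 - 1100*I*√22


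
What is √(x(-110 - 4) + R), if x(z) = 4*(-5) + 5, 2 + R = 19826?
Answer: 3*√2201 ≈ 140.74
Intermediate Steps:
R = 19824 (R = -2 + 19826 = 19824)
x(z) = -15 (x(z) = -20 + 5 = -15)
√(x(-110 - 4) + R) = √(-15 + 19824) = √19809 = 3*√2201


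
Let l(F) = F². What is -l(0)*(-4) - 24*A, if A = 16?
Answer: -384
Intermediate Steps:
-l(0)*(-4) - 24*A = -1*0²*(-4) - 24*16 = -1*0*(-4) - 384 = 0*(-4) - 384 = 0 - 384 = -384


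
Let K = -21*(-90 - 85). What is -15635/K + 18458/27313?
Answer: -6531011/1825005 ≈ -3.5786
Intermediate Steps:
K = 3675 (K = -21*(-175) = 3675)
-15635/K + 18458/27313 = -15635/3675 + 18458/27313 = -15635*1/3675 + 18458*(1/27313) = -3127/735 + 1678/2483 = -6531011/1825005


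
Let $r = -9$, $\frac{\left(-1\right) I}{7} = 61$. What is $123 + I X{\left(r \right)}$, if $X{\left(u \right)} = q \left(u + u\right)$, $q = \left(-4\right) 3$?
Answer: $-92109$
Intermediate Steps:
$I = -427$ ($I = \left(-7\right) 61 = -427$)
$q = -12$
$X{\left(u \right)} = - 24 u$ ($X{\left(u \right)} = - 12 \left(u + u\right) = - 12 \cdot 2 u = - 24 u$)
$123 + I X{\left(r \right)} = 123 - 427 \left(\left(-24\right) \left(-9\right)\right) = 123 - 92232 = -92109$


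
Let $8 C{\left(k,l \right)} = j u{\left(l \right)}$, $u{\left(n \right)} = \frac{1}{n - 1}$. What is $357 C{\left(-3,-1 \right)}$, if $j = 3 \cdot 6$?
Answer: $- \frac{3213}{8} \approx -401.63$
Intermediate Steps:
$u{\left(n \right)} = \frac{1}{-1 + n}$
$j = 18$
$C{\left(k,l \right)} = \frac{9}{4 \left(-1 + l\right)}$ ($C{\left(k,l \right)} = \frac{18 \frac{1}{-1 + l}}{8} = \frac{9}{4 \left(-1 + l\right)}$)
$357 C{\left(-3,-1 \right)} = 357 \frac{9}{4 \left(-1 - 1\right)} = 357 \frac{9}{4 \left(-2\right)} = 357 \cdot \frac{9}{4} \left(- \frac{1}{2}\right) = 357 \left(- \frac{9}{8}\right) = - \frac{3213}{8}$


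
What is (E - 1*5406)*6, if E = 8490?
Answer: 18504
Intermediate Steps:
(E - 1*5406)*6 = (8490 - 1*5406)*6 = (8490 - 5406)*6 = 3084*6 = 18504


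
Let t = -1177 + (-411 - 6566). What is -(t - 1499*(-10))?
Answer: -6836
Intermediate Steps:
t = -8154 (t = -1177 - 6977 = -8154)
-(t - 1499*(-10)) = -(-8154 - 1499*(-10)) = -(-8154 + 14990) = -1*6836 = -6836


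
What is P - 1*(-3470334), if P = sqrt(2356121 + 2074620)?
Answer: 3470334 + sqrt(4430741) ≈ 3.4724e+6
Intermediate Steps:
P = sqrt(4430741) ≈ 2104.9
P - 1*(-3470334) = sqrt(4430741) - 1*(-3470334) = sqrt(4430741) + 3470334 = 3470334 + sqrt(4430741)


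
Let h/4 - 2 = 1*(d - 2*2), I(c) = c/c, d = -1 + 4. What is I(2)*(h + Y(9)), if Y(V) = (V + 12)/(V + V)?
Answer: 31/6 ≈ 5.1667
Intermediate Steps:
d = 3
I(c) = 1
h = 4 (h = 8 + 4*(1*(3 - 2*2)) = 8 + 4*(1*(3 - 4)) = 8 + 4*(1*(-1)) = 8 + 4*(-1) = 8 - 4 = 4)
Y(V) = (12 + V)/(2*V) (Y(V) = (12 + V)/((2*V)) = (12 + V)*(1/(2*V)) = (12 + V)/(2*V))
I(2)*(h + Y(9)) = 1*(4 + (1/2)*(12 + 9)/9) = 1*(4 + (1/2)*(1/9)*21) = 1*(4 + 7/6) = 1*(31/6) = 31/6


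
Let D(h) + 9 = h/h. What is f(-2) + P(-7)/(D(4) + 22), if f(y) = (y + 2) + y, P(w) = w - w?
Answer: -2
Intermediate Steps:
P(w) = 0
f(y) = 2 + 2*y (f(y) = (2 + y) + y = 2 + 2*y)
D(h) = -8 (D(h) = -9 + h/h = -9 + 1 = -8)
f(-2) + P(-7)/(D(4) + 22) = (2 + 2*(-2)) + 0/(-8 + 22) = (2 - 4) + 0/14 = -2 + 0*(1/14) = -2 + 0 = -2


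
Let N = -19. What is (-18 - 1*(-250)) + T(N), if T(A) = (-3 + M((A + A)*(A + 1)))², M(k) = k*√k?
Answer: 320013745 - 24624*√19 ≈ 3.1991e+8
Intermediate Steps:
M(k) = k^(3/2)
T(A) = (-3 + 2*√2*(A*(1 + A))^(3/2))² (T(A) = (-3 + ((A + A)*(A + 1))^(3/2))² = (-3 + ((2*A)*(1 + A))^(3/2))² = (-3 + (2*A*(1 + A))^(3/2))² = (-3 + 2*√2*(A*(1 + A))^(3/2))²)
(-18 - 1*(-250)) + T(N) = (-18 - 1*(-250)) + (-3 + 2*√2*(-19*(1 - 19))^(3/2))² = (-18 + 250) + (-3 + 2*√2*(-19*(-18))^(3/2))² = 232 + (-3 + 2*√2*342^(3/2))² = 232 + (-3 + 2*√2*(1026*√38))² = 232 + (-3 + 4104*√19)²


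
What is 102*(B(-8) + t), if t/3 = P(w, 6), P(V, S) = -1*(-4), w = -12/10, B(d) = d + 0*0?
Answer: 408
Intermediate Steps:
B(d) = d (B(d) = d + 0 = d)
w = -6/5 (w = -12*⅒ = -6/5 ≈ -1.2000)
P(V, S) = 4
t = 12 (t = 3*4 = 12)
102*(B(-8) + t) = 102*(-8 + 12) = 102*4 = 408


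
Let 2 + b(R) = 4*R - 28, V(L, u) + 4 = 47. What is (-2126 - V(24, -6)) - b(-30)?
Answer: -2019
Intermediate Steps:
V(L, u) = 43 (V(L, u) = -4 + 47 = 43)
b(R) = -30 + 4*R (b(R) = -2 + (4*R - 28) = -2 + (-28 + 4*R) = -30 + 4*R)
(-2126 - V(24, -6)) - b(-30) = (-2126 - 1*43) - (-30 + 4*(-30)) = (-2126 - 43) - (-30 - 120) = -2169 - 1*(-150) = -2169 + 150 = -2019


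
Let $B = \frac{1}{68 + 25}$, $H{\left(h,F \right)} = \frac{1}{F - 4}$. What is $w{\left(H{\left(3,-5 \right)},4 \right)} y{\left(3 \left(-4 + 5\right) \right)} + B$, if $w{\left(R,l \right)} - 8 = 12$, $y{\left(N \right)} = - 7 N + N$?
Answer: $- \frac{33479}{93} \approx -359.99$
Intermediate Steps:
$H{\left(h,F \right)} = \frac{1}{-4 + F}$
$B = \frac{1}{93} \approx 0.010753$
$y{\left(N \right)} = - 6 N$
$w{\left(R,l \right)} = 20$ ($w{\left(R,l \right)} = 8 + 12 = 20$)
$w{\left(H{\left(3,-5 \right)},4 \right)} y{\left(3 \left(-4 + 5\right) \right)} + B = 20 \left(- 6 \cdot 3 \left(-4 + 5\right)\right) + \frac{1}{93} = 20 \left(- 6 \cdot 3 \cdot 1\right) + \frac{1}{93} = 20 \left(\left(-6\right) 3\right) + \frac{1}{93} = 20 \left(-18\right) + \frac{1}{93} = -360 + \frac{1}{93} = - \frac{33479}{93}$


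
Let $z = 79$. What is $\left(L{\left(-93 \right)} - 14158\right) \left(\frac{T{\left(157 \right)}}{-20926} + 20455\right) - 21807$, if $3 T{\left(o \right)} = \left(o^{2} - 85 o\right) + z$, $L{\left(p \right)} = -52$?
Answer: $- \frac{9124304572658}{31389} \approx -2.9068 \cdot 10^{8}$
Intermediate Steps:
$T{\left(o \right)} = \frac{79}{3} - \frac{85 o}{3} + \frac{o^{2}}{3}$ ($T{\left(o \right)} = \frac{\left(o^{2} - 85 o\right) + 79}{3} = \frac{79 + o^{2} - 85 o}{3} = \frac{79}{3} - \frac{85 o}{3} + \frac{o^{2}}{3}$)
$\left(L{\left(-93 \right)} - 14158\right) \left(\frac{T{\left(157 \right)}}{-20926} + 20455\right) - 21807 = \left(-52 - 14158\right) \left(\frac{\frac{79}{3} - \frac{13345}{3} + \frac{157^{2}}{3}}{-20926} + 20455\right) - 21807 = - 14210 \left(\left(\frac{79}{3} - \frac{13345}{3} + \frac{1}{3} \cdot 24649\right) \left(- \frac{1}{20926}\right) + 20455\right) - 21807 = - 14210 \left(\left(\frac{79}{3} - \frac{13345}{3} + \frac{24649}{3}\right) \left(- \frac{1}{20926}\right) + 20455\right) - 21807 = - 14210 \left(\frac{11383}{3} \left(- \frac{1}{20926}\right) + 20455\right) - 21807 = - 14210 \left(- \frac{11383}{62778} + 20455\right) - 21807 = \left(-14210\right) \frac{1284112607}{62778} - 21807 = - \frac{9123620072735}{31389} - 21807 = - \frac{9124304572658}{31389}$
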